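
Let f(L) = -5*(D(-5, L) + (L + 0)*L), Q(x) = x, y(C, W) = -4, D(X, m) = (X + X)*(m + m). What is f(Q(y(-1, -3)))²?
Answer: 230400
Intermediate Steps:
D(X, m) = 4*X*m (D(X, m) = (2*X)*(2*m) = 4*X*m)
f(L) = -5*L² + 100*L (f(L) = -5*(4*(-5)*L + (L + 0)*L) = -5*(-20*L + L*L) = -5*(-20*L + L²) = -5*(L² - 20*L) = -5*L² + 100*L)
f(Q(y(-1, -3)))² = (5*(-4)*(20 - 1*(-4)))² = (5*(-4)*(20 + 4))² = (5*(-4)*24)² = (-480)² = 230400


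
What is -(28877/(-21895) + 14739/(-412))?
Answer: 334607729/9020740 ≈ 37.093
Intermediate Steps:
-(28877/(-21895) + 14739/(-412)) = -(28877*(-1/21895) + 14739*(-1/412)) = -(-28877/21895 - 14739/412) = -1*(-334607729/9020740) = 334607729/9020740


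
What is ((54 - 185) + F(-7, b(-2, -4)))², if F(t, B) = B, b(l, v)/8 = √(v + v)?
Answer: 16649 - 4192*I*√2 ≈ 16649.0 - 5928.4*I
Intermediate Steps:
b(l, v) = 8*√2*√v (b(l, v) = 8*√(v + v) = 8*√(2*v) = 8*(√2*√v) = 8*√2*√v)
((54 - 185) + F(-7, b(-2, -4)))² = ((54 - 185) + 8*√2*√(-4))² = (-131 + 8*√2*(2*I))² = (-131 + 16*I*√2)²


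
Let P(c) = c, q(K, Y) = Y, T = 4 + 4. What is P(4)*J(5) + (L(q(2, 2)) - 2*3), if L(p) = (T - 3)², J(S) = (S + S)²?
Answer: 419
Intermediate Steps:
T = 8
J(S) = 4*S² (J(S) = (2*S)² = 4*S²)
L(p) = 25 (L(p) = (8 - 3)² = 5² = 25)
P(4)*J(5) + (L(q(2, 2)) - 2*3) = 4*(4*5²) + (25 - 2*3) = 4*(4*25) + (25 - 6) = 4*100 + 19 = 400 + 19 = 419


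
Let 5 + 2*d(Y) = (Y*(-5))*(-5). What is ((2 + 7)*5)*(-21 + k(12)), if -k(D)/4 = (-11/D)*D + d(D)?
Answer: -25515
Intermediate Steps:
d(Y) = -5/2 + 25*Y/2 (d(Y) = -5/2 + ((Y*(-5))*(-5))/2 = -5/2 + (-5*Y*(-5))/2 = -5/2 + (25*Y)/2 = -5/2 + 25*Y/2)
k(D) = 54 - 50*D (k(D) = -4*((-11/D)*D + (-5/2 + 25*D/2)) = -4*(-11 + (-5/2 + 25*D/2)) = -4*(-27/2 + 25*D/2) = 54 - 50*D)
((2 + 7)*5)*(-21 + k(12)) = ((2 + 7)*5)*(-21 + (54 - 50*12)) = (9*5)*(-21 + (54 - 600)) = 45*(-21 - 546) = 45*(-567) = -25515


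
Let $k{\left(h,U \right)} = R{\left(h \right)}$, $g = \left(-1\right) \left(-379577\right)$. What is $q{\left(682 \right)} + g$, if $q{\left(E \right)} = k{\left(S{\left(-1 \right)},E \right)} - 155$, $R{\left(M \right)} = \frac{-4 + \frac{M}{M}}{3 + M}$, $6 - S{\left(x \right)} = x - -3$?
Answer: $\frac{2655951}{7} \approx 3.7942 \cdot 10^{5}$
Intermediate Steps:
$g = 379577$
$S{\left(x \right)} = 3 - x$ ($S{\left(x \right)} = 6 - \left(x - -3\right) = 6 - \left(x + 3\right) = 6 - \left(3 + x\right) = 3 - x$)
$R{\left(M \right)} = - \frac{3}{3 + M}$ ($R{\left(M \right)} = \frac{-4 + 1}{3 + M} = - \frac{3}{3 + M}$)
$k{\left(h,U \right)} = - \frac{3}{3 + h}$
$q{\left(E \right)} = - \frac{1088}{7}$ ($q{\left(E \right)} = - \frac{3}{3 + \left(3 - -1\right)} - 155 = - \frac{3}{3 + \left(3 + 1\right)} - 155 = - \frac{3}{3 + 4} - 155 = - \frac{3}{7} - 155 = - \frac{1088}{7}$)
$q{\left(682 \right)} + g = - \frac{1088}{7} + 379577 = \frac{2655951}{7}$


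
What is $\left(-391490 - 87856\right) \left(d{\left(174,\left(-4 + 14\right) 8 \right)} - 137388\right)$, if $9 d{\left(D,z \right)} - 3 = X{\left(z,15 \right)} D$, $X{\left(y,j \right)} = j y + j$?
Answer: $54596390926$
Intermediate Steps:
$X{\left(y,j \right)} = j + j y$
$d{\left(D,z \right)} = \frac{1}{3} + \frac{D \left(15 + 15 z\right)}{9}$ ($d{\left(D,z \right)} = \frac{1}{3} + \frac{15 \left(1 + z\right) D}{9} = \frac{1}{3} + \frac{\left(15 + 15 z\right) D}{9} = \frac{1}{3} + \frac{D \left(15 + 15 z\right)}{9}$)
$\left(-391490 - 87856\right) \left(d{\left(174,\left(-4 + 14\right) 8 \right)} - 137388\right) = \left(-391490 - 87856\right) \left(\left(\frac{1}{3} + \frac{5}{3} \cdot 174 \left(1 + \left(-4 + 14\right) 8\right)\right) - 137388\right) = - 479346 \left(\left(\frac{1}{3} + \frac{5}{3} \cdot 174 \left(1 + 10 \cdot 8\right)\right) - 137388\right) = - 479346 \left(\left(\frac{1}{3} + \frac{5}{3} \cdot 174 \left(1 + 80\right)\right) - 137388\right) = - 479346 \left(\left(\frac{1}{3} + \frac{5}{3} \cdot 174 \cdot 81\right) - 137388\right) = - 479346 \left(\left(\frac{1}{3} + 23490\right) - 137388\right) = - 479346 \left(\frac{70471}{3} - 137388\right) = \left(-479346\right) \left(- \frac{341693}{3}\right) = 54596390926$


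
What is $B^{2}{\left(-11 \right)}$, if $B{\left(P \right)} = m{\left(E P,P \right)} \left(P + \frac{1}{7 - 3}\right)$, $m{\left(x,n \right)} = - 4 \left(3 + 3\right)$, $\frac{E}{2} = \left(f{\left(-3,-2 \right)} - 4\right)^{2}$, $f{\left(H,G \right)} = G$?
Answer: $66564$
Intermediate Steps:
$E = 72$ ($E = 2 \left(-2 - 4\right)^{2} = 2 \left(-6\right)^{2} = 2 \cdot 36 = 72$)
$m{\left(x,n \right)} = -24$ ($m{\left(x,n \right)} = \left(-4\right) 6 = -24$)
$B{\left(P \right)} = -6 - 24 P$ ($B{\left(P \right)} = - 24 \left(P + \frac{1}{7 - 3}\right) = - 24 \left(P + \frac{1}{4}\right) = - 24 \left(\frac{1}{4} + P\right) = -6 - 24 P$)
$B^{2}{\left(-11 \right)} = \left(-6 - -264\right)^{2} = \left(-6 + 264\right)^{2} = 258^{2} = 66564$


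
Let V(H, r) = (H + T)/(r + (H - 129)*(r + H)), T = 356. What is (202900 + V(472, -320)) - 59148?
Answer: 620721205/4318 ≈ 1.4375e+5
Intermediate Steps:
V(H, r) = (356 + H)/(r + (-129 + H)*(H + r)) (V(H, r) = (H + 356)/(r + (H - 129)*(r + H)) = (356 + H)/(r + (-129 + H)*(H + r)))
(202900 + V(472, -320)) - 59148 = (202900 + (356 + 472)/(472**2 - 129*472 - 128*(-320) + 472*(-320))) - 59148 = (202900 + 828/(222784 - 60888 + 40960 - 151040)) - 59148 = (202900 + 828/51816) - 59148 = (202900 + (1/51816)*828) - 59148 = (202900 + 69/4318) - 59148 = 876122269/4318 - 59148 = 620721205/4318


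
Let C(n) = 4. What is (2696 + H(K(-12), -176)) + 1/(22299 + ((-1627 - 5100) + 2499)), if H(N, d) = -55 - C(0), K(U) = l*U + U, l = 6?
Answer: 47653228/18071 ≈ 2637.0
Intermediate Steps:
K(U) = 7*U (K(U) = 6*U + U = 7*U)
H(N, d) = -59 (H(N, d) = -55 - 1*4 = -55 - 4 = -59)
(2696 + H(K(-12), -176)) + 1/(22299 + ((-1627 - 5100) + 2499)) = (2696 - 59) + 1/(22299 + ((-1627 - 5100) + 2499)) = 2637 + 1/(22299 + (-6727 + 2499)) = 2637 + 1/(22299 - 4228) = 2637 + 1/18071 = 47653228/18071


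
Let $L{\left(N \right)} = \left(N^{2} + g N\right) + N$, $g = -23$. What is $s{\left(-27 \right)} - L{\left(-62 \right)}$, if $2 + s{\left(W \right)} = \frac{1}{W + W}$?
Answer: $- \frac{281341}{54} \approx -5210.0$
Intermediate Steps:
$s{\left(W \right)} = -2 + \frac{1}{2 W}$ ($s{\left(W \right)} = -2 + \frac{1}{W + W} = -2 + \frac{1}{2 W}$)
$L{\left(N \right)} = N^{2} - 22 N$ ($L{\left(N \right)} = \left(N^{2} - 23 N\right) + N = N^{2} - 22 N$)
$s{\left(-27 \right)} - L{\left(-62 \right)} = \left(-2 + \frac{1}{2 \left(-27\right)}\right) - - 62 \left(-22 - 62\right) = \left(-2 + \frac{1}{2} \left(- \frac{1}{27}\right)\right) - \left(-62\right) \left(-84\right) = \left(-2 - \frac{1}{54}\right) - 5208 = - \frac{109}{54} - 5208 = - \frac{281341}{54}$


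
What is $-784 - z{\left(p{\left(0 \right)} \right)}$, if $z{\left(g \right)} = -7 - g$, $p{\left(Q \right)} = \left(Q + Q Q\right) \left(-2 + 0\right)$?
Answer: $-777$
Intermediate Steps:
$p{\left(Q \right)} = - 2 Q - 2 Q^{2}$ ($p{\left(Q \right)} = \left(Q + Q^{2}\right) \left(-2\right) = - 2 Q - 2 Q^{2}$)
$-784 - z{\left(p{\left(0 \right)} \right)} = -784 - \left(-7 - \left(-2\right) 0 \left(1 + 0\right)\right) = -784 - \left(-7 - \left(-2\right) 0 \cdot 1\right) = -784 - \left(-7 - 0\right) = -784 - \left(-7 + 0\right) = -784 - -7 = -784 + 7 = -777$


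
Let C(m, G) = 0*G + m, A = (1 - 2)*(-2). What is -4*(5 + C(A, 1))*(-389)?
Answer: 10892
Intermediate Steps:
A = 2 (A = -1*(-2) = 2)
C(m, G) = m (C(m, G) = 0 + m = m)
-4*(5 + C(A, 1))*(-389) = -4*(5 + 2)*(-389) = -4*7*(-389) = -28*(-389) = 10892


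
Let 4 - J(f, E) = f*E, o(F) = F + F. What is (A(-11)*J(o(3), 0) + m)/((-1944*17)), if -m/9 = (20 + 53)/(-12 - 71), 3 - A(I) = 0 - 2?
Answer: -2317/2742984 ≈ -0.00084470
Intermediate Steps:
o(F) = 2*F
J(f, E) = 4 - E*f (J(f, E) = 4 - f*E = 4 - E*f)
A(I) = 5 (A(I) = 3 - (0 - 2) = 3 - 1*(-2) = 3 + 2 = 5)
m = 657/83 (m = -9*(20 + 53)/(-12 - 71) = -657/(-83) = -657*(-1)/83 = -9*(-73/83) = 657/83 ≈ 7.9157)
(A(-11)*J(o(3), 0) + m)/((-1944*17)) = (5*(4 - 1*0*2*3) + 657/83)/((-1944*17)) = (5*(4 - 1*0*6) + 657/83)/(-33048) = (5*(4 + 0) + 657/83)*(-1/33048) = (5*4 + 657/83)*(-1/33048) = (20 + 657/83)*(-1/33048) = (2317/83)*(-1/33048) = -2317/2742984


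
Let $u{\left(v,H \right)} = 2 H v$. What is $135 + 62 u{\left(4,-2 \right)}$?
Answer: $-857$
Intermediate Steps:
$u{\left(v,H \right)} = 2 H v$
$135 + 62 u{\left(4,-2 \right)} = 135 + 62 \cdot 2 \left(-2\right) 4 = 135 + 62 \left(-16\right) = 135 - 992 = -857$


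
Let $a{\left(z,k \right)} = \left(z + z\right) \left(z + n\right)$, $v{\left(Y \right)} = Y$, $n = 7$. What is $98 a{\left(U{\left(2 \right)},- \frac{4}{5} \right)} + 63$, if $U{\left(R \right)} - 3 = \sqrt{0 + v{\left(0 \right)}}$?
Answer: $5943$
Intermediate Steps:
$U{\left(R \right)} = 3$ ($U{\left(R \right)} = 3 + \sqrt{0 + 0} = 3 + \sqrt{0} = 3 + 0 = 3$)
$a{\left(z,k \right)} = 2 z \left(7 + z\right)$ ($a{\left(z,k \right)} = \left(z + z\right) \left(z + 7\right) = 2 z \left(7 + z\right)$)
$98 a{\left(U{\left(2 \right)},- \frac{4}{5} \right)} + 63 = 98 \cdot 2 \cdot 3 \left(7 + 3\right) + 63 = 98 \cdot 2 \cdot 3 \cdot 10 + 63 = 98 \cdot 60 + 63 = 5880 + 63 = 5943$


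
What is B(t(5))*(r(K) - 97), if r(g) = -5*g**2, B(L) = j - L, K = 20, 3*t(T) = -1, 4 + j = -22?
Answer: 53823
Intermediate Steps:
j = -26 (j = -4 - 22 = -26)
t(T) = -1/3 (t(T) = (1/3)*(-1) = -1/3)
B(L) = -26 - L
B(t(5))*(r(K) - 97) = (-26 - 1*(-1/3))*(-5*20**2 - 97) = (-26 + 1/3)*(-5*400 - 97) = -77*(-2000 - 97)/3 = -77/3*(-2097) = 53823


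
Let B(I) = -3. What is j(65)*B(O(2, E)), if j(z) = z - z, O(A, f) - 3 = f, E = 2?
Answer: 0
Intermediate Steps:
O(A, f) = 3 + f
j(z) = 0
j(65)*B(O(2, E)) = 0*(-3) = 0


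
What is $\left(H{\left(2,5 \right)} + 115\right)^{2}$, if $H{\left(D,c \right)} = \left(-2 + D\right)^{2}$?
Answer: $13225$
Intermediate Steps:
$\left(H{\left(2,5 \right)} + 115\right)^{2} = \left(\left(-2 + 2\right)^{2} + 115\right)^{2} = \left(0^{2} + 115\right)^{2} = \left(0 + 115\right)^{2} = 115^{2} = 13225$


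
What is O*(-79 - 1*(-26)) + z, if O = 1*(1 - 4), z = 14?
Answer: 173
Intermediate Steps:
O = -3 (O = 1*(-3) = -3)
O*(-79 - 1*(-26)) + z = -3*(-79 - 1*(-26)) + 14 = -3*(-79 + 26) + 14 = -3*(-53) + 14 = 159 + 14 = 173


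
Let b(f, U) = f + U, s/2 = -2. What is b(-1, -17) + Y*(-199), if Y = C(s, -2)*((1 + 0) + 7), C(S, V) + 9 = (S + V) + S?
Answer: 30230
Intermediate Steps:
s = -4 (s = 2*(-2) = -4)
b(f, U) = U + f
C(S, V) = -9 + V + 2*S (C(S, V) = -9 + ((S + V) + S) = -9 + (V + 2*S) = -9 + V + 2*S)
Y = -152 (Y = (-9 - 2 + 2*(-4))*((1 + 0) + 7) = (-9 - 2 - 8)*(1 + 7) = -19*8 = -152)
b(-1, -17) + Y*(-199) = (-17 - 1) - 152*(-199) = -18 + 30248 = 30230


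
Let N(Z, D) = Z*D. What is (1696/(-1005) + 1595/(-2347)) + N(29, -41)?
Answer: -2810119402/2358735 ≈ -1191.4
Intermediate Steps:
N(Z, D) = D*Z
(1696/(-1005) + 1595/(-2347)) + N(29, -41) = (1696/(-1005) + 1595/(-2347)) - 41*29 = (1696*(-1/1005) + 1595*(-1/2347)) - 1189 = (-1696/1005 - 1595/2347) - 1189 = -5583487/2358735 - 1189 = -2810119402/2358735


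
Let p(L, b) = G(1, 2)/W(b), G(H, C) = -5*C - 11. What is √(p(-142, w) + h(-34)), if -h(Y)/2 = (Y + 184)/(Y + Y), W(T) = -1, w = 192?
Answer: 12*√51/17 ≈ 5.0410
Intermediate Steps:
G(H, C) = -11 - 5*C
p(L, b) = 21 (p(L, b) = (-11 - 5*2)/(-1) = (-11 - 10)*(-1) = -21*(-1) = 21)
h(Y) = -(184 + Y)/Y (h(Y) = -2*(Y + 184)/(Y + Y) = -2*(184 + Y)/(2*Y) = -2*(184 + Y)*1/(2*Y) = -(184 + Y)/Y)
√(p(-142, w) + h(-34)) = √(21 + (-184 - 1*(-34))/(-34)) = √(21 - (-184 + 34)/34) = √(21 - 1/34*(-150)) = √(21 + 75/17) = √(432/17) = 12*√51/17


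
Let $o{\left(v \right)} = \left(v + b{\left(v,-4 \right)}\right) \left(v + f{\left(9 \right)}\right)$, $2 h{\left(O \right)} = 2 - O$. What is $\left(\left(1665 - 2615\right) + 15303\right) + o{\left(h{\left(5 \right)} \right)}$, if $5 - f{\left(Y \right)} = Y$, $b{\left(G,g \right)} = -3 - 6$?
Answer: $\frac{57643}{4} \approx 14411.0$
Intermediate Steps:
$h{\left(O \right)} = 1 - \frac{O}{2}$ ($h{\left(O \right)} = \frac{2 - O}{2} = 1 - \frac{O}{2}$)
$b{\left(G,g \right)} = -9$ ($b{\left(G,g \right)} = -3 - 6 = -9$)
$f{\left(Y \right)} = 5 - Y$
$o{\left(v \right)} = \left(-9 + v\right) \left(-4 + v\right)$ ($o{\left(v \right)} = \left(v - 9\right) \left(v + \left(5 - 9\right)\right) = \left(-9 + v\right) \left(v + \left(5 - 9\right)\right) = \left(-9 + v\right) \left(v - 4\right) = \left(-9 + v\right) \left(-4 + v\right)$)
$\left(\left(1665 - 2615\right) + 15303\right) + o{\left(h{\left(5 \right)} \right)} = \left(\left(1665 - 2615\right) + 15303\right) + \left(36 + \left(1 - \frac{5}{2}\right)^{2} - 13 \left(1 - \frac{5}{2}\right)\right) = \left(-950 + 15303\right) + \left(36 + \left(- \frac{3}{2}\right)^{2} - - \frac{39}{2}\right) = 14353 + \left(36 + \frac{9}{4} + \frac{39}{2}\right) = 14353 + \frac{231}{4} = \frac{57643}{4}$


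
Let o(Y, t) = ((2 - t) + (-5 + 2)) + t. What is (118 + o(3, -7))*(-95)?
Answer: -11115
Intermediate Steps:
o(Y, t) = -1 (o(Y, t) = ((2 - t) - 3) + t = (-1 - t) + t = -1)
(118 + o(3, -7))*(-95) = (118 - 1)*(-95) = 117*(-95) = -11115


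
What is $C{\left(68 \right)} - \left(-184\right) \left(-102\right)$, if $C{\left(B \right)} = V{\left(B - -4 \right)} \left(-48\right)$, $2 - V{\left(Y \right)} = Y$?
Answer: $-15408$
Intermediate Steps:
$V{\left(Y \right)} = 2 - Y$
$C{\left(B \right)} = 96 + 48 B$ ($C{\left(B \right)} = \left(2 - \left(B - -4\right)\right) \left(-48\right) = \left(2 - \left(B + 4\right)\right) \left(-48\right) = \left(2 - \left(4 + B\right)\right) \left(-48\right) = \left(-2 - B\right) \left(-48\right) = 96 + 48 B$)
$C{\left(68 \right)} - \left(-184\right) \left(-102\right) = \left(96 + 48 \cdot 68\right) - \left(-184\right) \left(-102\right) = \left(96 + 3264\right) - 18768 = 3360 - 18768 = -15408$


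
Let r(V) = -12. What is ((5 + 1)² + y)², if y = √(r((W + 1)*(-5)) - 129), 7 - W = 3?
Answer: (36 + I*√141)² ≈ 1155.0 + 854.95*I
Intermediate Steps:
W = 4 (W = 7 - 1*3 = 7 - 3 = 4)
y = I*√141 (y = √(-12 - 129) = √(-141) = I*√141 ≈ 11.874*I)
((5 + 1)² + y)² = ((5 + 1)² + I*√141)² = (6² + I*√141)² = (36 + I*√141)²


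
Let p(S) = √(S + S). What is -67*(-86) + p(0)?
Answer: 5762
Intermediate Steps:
p(S) = √2*√S (p(S) = √(2*S) = √2*√S)
-67*(-86) + p(0) = -67*(-86) + √2*√0 = 5762 + √2*0 = 5762 + 0 = 5762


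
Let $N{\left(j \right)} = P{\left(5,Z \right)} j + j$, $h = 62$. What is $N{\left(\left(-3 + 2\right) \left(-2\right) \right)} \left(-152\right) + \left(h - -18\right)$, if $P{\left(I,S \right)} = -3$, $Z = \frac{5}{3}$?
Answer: $688$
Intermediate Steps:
$Z = \frac{5}{3}$ ($Z = 5 \cdot \frac{1}{3} = \frac{5}{3} \approx 1.6667$)
$N{\left(j \right)} = - 2 j$ ($N{\left(j \right)} = - 3 j + j = - 2 j$)
$N{\left(\left(-3 + 2\right) \left(-2\right) \right)} \left(-152\right) + \left(h - -18\right) = - 2 \left(-3 + 2\right) \left(-2\right) \left(-152\right) + \left(62 - -18\right) = - 2 \left(\left(-1\right) \left(-2\right)\right) \left(-152\right) + \left(62 + 18\right) = \left(-2\right) 2 \left(-152\right) + 80 = \left(-4\right) \left(-152\right) + 80 = 608 + 80 = 688$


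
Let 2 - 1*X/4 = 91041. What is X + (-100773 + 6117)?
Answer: -458812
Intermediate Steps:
X = -364156 (X = 8 - 4*91041 = 8 - 364164 = -364156)
X + (-100773 + 6117) = -364156 + (-100773 + 6117) = -364156 - 94656 = -458812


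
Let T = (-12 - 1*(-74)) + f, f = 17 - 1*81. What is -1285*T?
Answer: 2570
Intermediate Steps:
f = -64 (f = 17 - 81 = -64)
T = -2 (T = (-12 - 1*(-74)) - 64 = (-12 + 74) - 64 = 62 - 64 = -2)
-1285*T = -1285*(-2) = 2570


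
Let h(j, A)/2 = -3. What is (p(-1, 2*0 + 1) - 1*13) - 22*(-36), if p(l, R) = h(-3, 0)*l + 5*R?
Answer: 790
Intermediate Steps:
h(j, A) = -6 (h(j, A) = 2*(-3) = -6)
p(l, R) = -6*l + 5*R
(p(-1, 2*0 + 1) - 1*13) - 22*(-36) = ((-6*(-1) + 5*(2*0 + 1)) - 1*13) - 22*(-36) = ((6 + 5*(0 + 1)) - 13) + 792 = ((6 + 5*1) - 13) + 792 = ((6 + 5) - 13) + 792 = (11 - 13) + 792 = -2 + 792 = 790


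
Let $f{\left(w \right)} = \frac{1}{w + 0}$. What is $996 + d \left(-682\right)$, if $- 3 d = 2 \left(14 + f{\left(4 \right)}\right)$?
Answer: $7475$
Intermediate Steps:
$f{\left(w \right)} = \frac{1}{w}$
$d = - \frac{19}{2}$ ($d = - \frac{2 \left(14 + \frac{1}{4}\right)}{3} = - \frac{2 \cdot \frac{57}{4}}{3} = \left(- \frac{1}{3}\right) \frac{57}{2} = - \frac{19}{2} \approx -9.5$)
$996 + d \left(-682\right) = 996 - -6479 = 996 + 6479 = 7475$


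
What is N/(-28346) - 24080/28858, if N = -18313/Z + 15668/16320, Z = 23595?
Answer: -146022329733763/174995001113504 ≈ -0.83444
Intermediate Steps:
N = 78687/427856 (N = -18313/23595 + 15668/16320 = -18313*1/23595 + 15668*(1/16320) = -18313/23595 + 3917/4080 = 78687/427856 ≈ 0.18391)
N/(-28346) - 24080/28858 = (78687/427856)/(-28346) - 24080/28858 = (78687/427856)*(-1/28346) - 24080*1/28858 = -78687/12128006176 - 12040/14429 = -146022329733763/174995001113504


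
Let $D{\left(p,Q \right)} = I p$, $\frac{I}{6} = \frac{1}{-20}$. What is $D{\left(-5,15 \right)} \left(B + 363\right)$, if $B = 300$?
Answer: $\frac{1989}{2} \approx 994.5$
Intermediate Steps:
$I = - \frac{3}{10}$ ($I = \frac{6}{-20} = 6 \left(- \frac{1}{20}\right) = - \frac{3}{10} \approx -0.3$)
$D{\left(p,Q \right)} = - \frac{3 p}{10}$
$D{\left(-5,15 \right)} \left(B + 363\right) = \left(- \frac{3}{10}\right) \left(-5\right) \left(300 + 363\right) = \frac{3}{2} \cdot 663 = \frac{1989}{2}$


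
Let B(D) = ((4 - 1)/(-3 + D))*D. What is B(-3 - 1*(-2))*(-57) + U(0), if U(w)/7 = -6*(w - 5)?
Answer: 669/4 ≈ 167.25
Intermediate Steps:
U(w) = 210 - 42*w (U(w) = 7*(-6*(w - 5)) = 7*(-6*(-5 + w)) = 7*(30 - 6*w) = 210 - 42*w)
B(D) = 3*D/(-3 + D) (B(D) = (3/(-3 + D))*D = 3*D/(-3 + D))
B(-3 - 1*(-2))*(-57) + U(0) = (3*(-3 - 1*(-2))/(-3 + (-3 - 1*(-2))))*(-57) + (210 - 42*0) = (3*(-3 + 2)/(-3 + (-3 + 2)))*(-57) + (210 + 0) = (3*(-1)/(-3 - 1))*(-57) + 210 = (3*(-1)/(-4))*(-57) + 210 = (3*(-1)*(-¼))*(-57) + 210 = (¾)*(-57) + 210 = -171/4 + 210 = 669/4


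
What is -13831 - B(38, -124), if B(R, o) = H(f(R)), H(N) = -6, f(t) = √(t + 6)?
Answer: -13825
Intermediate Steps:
f(t) = √(6 + t)
B(R, o) = -6
-13831 - B(38, -124) = -13831 - 1*(-6) = -13831 + 6 = -13825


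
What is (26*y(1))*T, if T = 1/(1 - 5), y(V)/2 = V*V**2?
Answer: -13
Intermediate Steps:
y(V) = 2*V**3 (y(V) = 2*(V*V**2) = 2*V**3)
T = -1/4 (T = 1/(-4) = -1/4 ≈ -0.25000)
(26*y(1))*T = (26*(2*1**3))*(-1/4) = (26*(2*1))*(-1/4) = (26*2)*(-1/4) = 52*(-1/4) = -13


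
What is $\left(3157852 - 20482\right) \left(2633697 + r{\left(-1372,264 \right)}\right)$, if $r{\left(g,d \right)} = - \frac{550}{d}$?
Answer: $\frac{16525750841405}{2} \approx 8.2629 \cdot 10^{12}$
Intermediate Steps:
$\left(3157852 - 20482\right) \left(2633697 + r{\left(-1372,264 \right)}\right) = \left(3157852 - 20482\right) \left(2633697 - \frac{550}{264}\right) = 3137370 \left(2633697 - \frac{25}{12}\right) = 3137370 \cdot \frac{31604339}{12} = \frac{16525750841405}{2}$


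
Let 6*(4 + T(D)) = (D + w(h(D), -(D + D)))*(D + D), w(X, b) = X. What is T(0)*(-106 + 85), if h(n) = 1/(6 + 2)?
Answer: 84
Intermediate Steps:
h(n) = ⅛ (h(n) = 1/8 = ⅛)
T(D) = -4 + D*(⅛ + D)/3 (T(D) = -4 + ((D + ⅛)*(D + D))/6 = -4 + ((⅛ + D)*(2*D))/6 = -4 + (2*D*(⅛ + D))/6 = -4 + D*(⅛ + D)/3)
T(0)*(-106 + 85) = (-4 + (⅓)*0² + (1/24)*0)*(-106 + 85) = (-4 + (⅓)*0 + 0)*(-21) = (-4 + 0 + 0)*(-21) = -4*(-21) = 84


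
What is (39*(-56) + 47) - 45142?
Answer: -47279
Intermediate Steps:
(39*(-56) + 47) - 45142 = (-2184 + 47) - 45142 = -2137 - 45142 = -47279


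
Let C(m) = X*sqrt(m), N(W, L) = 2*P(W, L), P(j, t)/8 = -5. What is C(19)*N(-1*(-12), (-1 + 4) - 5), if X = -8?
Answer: 640*sqrt(19) ≈ 2789.7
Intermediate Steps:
P(j, t) = -40 (P(j, t) = 8*(-5) = -40)
N(W, L) = -80 (N(W, L) = 2*(-40) = -80)
C(m) = -8*sqrt(m)
C(19)*N(-1*(-12), (-1 + 4) - 5) = -8*sqrt(19)*(-80) = 640*sqrt(19)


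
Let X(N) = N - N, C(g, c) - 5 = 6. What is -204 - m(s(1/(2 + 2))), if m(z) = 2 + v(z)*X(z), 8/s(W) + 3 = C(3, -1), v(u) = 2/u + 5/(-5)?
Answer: -206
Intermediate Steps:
C(g, c) = 11 (C(g, c) = 5 + 6 = 11)
v(u) = -1 + 2/u (v(u) = 2/u + 5*(-1/5) = 2/u - 1 = -1 + 2/u)
X(N) = 0
s(W) = 1 (s(W) = 8/(-3 + 11) = 8/8 = 8*(1/8) = 1)
m(z) = 2 (m(z) = 2 + ((2 - z)/z)*0 = 2 + 0 = 2)
-204 - m(s(1/(2 + 2))) = -204 - 1*2 = -204 - 2 = -206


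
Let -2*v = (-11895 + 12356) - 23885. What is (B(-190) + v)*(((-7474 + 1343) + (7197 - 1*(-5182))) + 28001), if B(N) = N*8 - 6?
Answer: 348860314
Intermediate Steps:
B(N) = -6 + 8*N (B(N) = 8*N - 6 = -6 + 8*N)
v = 11712 (v = -((-11895 + 12356) - 23885)/2 = -(461 - 23885)/2 = -½*(-23424) = 11712)
(B(-190) + v)*(((-7474 + 1343) + (7197 - 1*(-5182))) + 28001) = ((-6 + 8*(-190)) + 11712)*(((-7474 + 1343) + (7197 - 1*(-5182))) + 28001) = ((-6 - 1520) + 11712)*((-6131 + (7197 + 5182)) + 28001) = (-1526 + 11712)*((-6131 + 12379) + 28001) = 10186*(6248 + 28001) = 10186*34249 = 348860314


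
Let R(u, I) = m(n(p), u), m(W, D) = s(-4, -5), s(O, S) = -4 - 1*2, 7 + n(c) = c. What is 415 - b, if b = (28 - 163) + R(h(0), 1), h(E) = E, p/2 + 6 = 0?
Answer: 556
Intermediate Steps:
p = -12 (p = -12 + 2*0 = -12 + 0 = -12)
n(c) = -7 + c
s(O, S) = -6 (s(O, S) = -4 - 2 = -6)
m(W, D) = -6
R(u, I) = -6
b = -141 (b = (28 - 163) - 6 = -135 - 6 = -141)
415 - b = 415 - 1*(-141) = 415 + 141 = 556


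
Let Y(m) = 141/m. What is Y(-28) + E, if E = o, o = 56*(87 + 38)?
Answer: 195859/28 ≈ 6995.0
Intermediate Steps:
o = 7000 (o = 56*125 = 7000)
E = 7000
Y(-28) + E = 141/(-28) + 7000 = 141*(-1/28) + 7000 = -141/28 + 7000 = 195859/28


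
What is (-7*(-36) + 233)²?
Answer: 235225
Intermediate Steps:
(-7*(-36) + 233)² = (252 + 233)² = 485² = 235225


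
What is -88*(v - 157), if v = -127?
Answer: 24992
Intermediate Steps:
-88*(v - 157) = -88*(-127 - 157) = -88*(-284) = 24992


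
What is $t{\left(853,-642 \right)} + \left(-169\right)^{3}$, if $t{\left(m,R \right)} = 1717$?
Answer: $-4825092$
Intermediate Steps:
$t{\left(853,-642 \right)} + \left(-169\right)^{3} = 1717 + \left(-169\right)^{3} = 1717 - 4826809 = -4825092$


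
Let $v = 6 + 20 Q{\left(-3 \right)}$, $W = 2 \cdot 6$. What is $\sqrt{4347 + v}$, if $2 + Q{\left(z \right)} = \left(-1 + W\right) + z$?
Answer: $3 \sqrt{497} \approx 66.88$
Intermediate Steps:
$W = 12$
$Q{\left(z \right)} = 9 + z$ ($Q{\left(z \right)} = -2 + \left(\left(-1 + 12\right) + z\right) = -2 + \left(11 + z\right) = 9 + z$)
$v = 126$ ($v = 6 + 20 \left(9 - 3\right) = 6 + 20 \cdot 6 = 6 + 120 = 126$)
$\sqrt{4347 + v} = \sqrt{4347 + 126} = \sqrt{4473} = 3 \sqrt{497}$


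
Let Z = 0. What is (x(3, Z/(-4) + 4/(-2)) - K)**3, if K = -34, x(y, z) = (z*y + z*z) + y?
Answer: 42875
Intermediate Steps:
x(y, z) = y + z**2 + y*z (x(y, z) = (y*z + z**2) + y = (z**2 + y*z) + y = y + z**2 + y*z)
(x(3, Z/(-4) + 4/(-2)) - K)**3 = ((3 + (0/(-4) + 4/(-2))**2 + 3*(0/(-4) + 4/(-2))) - 1*(-34))**3 = ((3 + (0*(-1/4) + 4*(-1/2))**2 + 3*(0*(-1/4) + 4*(-1/2))) + 34)**3 = ((3 + (0 - 2)**2 + 3*(0 - 2)) + 34)**3 = ((3 + (-2)**2 + 3*(-2)) + 34)**3 = ((3 + 4 - 6) + 34)**3 = (1 + 34)**3 = 35**3 = 42875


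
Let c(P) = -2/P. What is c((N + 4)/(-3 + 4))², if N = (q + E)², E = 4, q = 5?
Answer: 4/7225 ≈ 0.00055363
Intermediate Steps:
N = 81 (N = (5 + 4)² = 9² = 81)
c((N + 4)/(-3 + 4))² = (-2*(-3 + 4)/(81 + 4))² = (-2/(85/1))² = (-2/(85*1))² = (-2/85)² = 4/7225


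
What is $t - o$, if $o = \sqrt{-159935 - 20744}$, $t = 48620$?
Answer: $48620 - i \sqrt{180679} \approx 48620.0 - 425.06 i$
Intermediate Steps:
$o = i \sqrt{180679}$ ($o = \sqrt{-180679} = i \sqrt{180679} \approx 425.06 i$)
$t - o = 48620 - i \sqrt{180679}$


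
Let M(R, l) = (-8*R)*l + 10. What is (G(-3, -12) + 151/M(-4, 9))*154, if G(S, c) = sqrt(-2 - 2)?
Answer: 11627/149 + 308*I ≈ 78.034 + 308.0*I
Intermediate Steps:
G(S, c) = 2*I (G(S, c) = sqrt(-4) = 2*I)
M(R, l) = 10 - 8*R*l (M(R, l) = -8*R*l + 10 = 10 - 8*R*l)
(G(-3, -12) + 151/M(-4, 9))*154 = (2*I + 151/(10 - 8*(-4)*9))*154 = (2*I + 151/(10 + 288))*154 = (2*I + 151/298)*154 = (151/298 + 2*I)*154 = 11627/149 + 308*I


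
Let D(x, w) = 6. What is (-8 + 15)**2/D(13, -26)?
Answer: 49/6 ≈ 8.1667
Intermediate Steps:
(-8 + 15)**2/D(13, -26) = (-8 + 15)**2/6 = 7**2*(1/6) = 49*(1/6) = 49/6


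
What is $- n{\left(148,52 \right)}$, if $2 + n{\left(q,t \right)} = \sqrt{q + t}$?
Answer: $2 - 10 \sqrt{2} \approx -12.142$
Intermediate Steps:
$n{\left(q,t \right)} = -2 + \sqrt{q + t}$
$- n{\left(148,52 \right)} = - (-2 + \sqrt{148 + 52}) = - (-2 + \sqrt{200}) = - (-2 + 10 \sqrt{2}) = 2 - 10 \sqrt{2}$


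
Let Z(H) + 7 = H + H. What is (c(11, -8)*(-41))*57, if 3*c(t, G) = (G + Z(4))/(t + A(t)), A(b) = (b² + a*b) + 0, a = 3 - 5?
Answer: 5453/110 ≈ 49.573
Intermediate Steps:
Z(H) = -7 + 2*H (Z(H) = -7 + (H + H) = -7 + 2*H)
a = -2
A(b) = b² - 2*b (A(b) = (b² - 2*b) + 0 = b² - 2*b)
c(t, G) = (1 + G)/(3*(t + t*(-2 + t))) (c(t, G) = ((G + (-7 + 2*4))/(t + t*(-2 + t)))/3 = ((G + (-7 + 8))/(t + t*(-2 + t)))/3 = ((G + 1)/(t + t*(-2 + t)))/3 = ((1 + G)/(t + t*(-2 + t)))/3 = (1 + G)/(3*(t + t*(-2 + t))))
(c(11, -8)*(-41))*57 = (((⅓)*(1 - 8)/(11*(-1 + 11)))*(-41))*57 = (((⅓)*(1/11)*(-7)/10)*(-41))*57 = (((⅓)*(1/11)*(⅒)*(-7))*(-41))*57 = -7/330*(-41)*57 = (287/330)*57 = 5453/110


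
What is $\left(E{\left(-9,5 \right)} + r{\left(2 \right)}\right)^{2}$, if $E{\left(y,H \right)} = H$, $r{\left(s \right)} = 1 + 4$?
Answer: $100$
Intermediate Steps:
$r{\left(s \right)} = 5$
$\left(E{\left(-9,5 \right)} + r{\left(2 \right)}\right)^{2} = \left(5 + 5\right)^{2} = 10^{2} = 100$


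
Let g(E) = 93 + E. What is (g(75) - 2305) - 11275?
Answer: -13412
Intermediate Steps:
(g(75) - 2305) - 11275 = ((93 + 75) - 2305) - 11275 = (168 - 2305) - 11275 = -2137 - 11275 = -13412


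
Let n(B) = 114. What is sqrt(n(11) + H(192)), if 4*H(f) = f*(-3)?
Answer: I*sqrt(30) ≈ 5.4772*I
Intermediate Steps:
H(f) = -3*f/4 (H(f) = (f*(-3))/4 = (-3*f)/4 = -3*f/4)
sqrt(n(11) + H(192)) = sqrt(114 - 3/4*192) = sqrt(114 - 144) = sqrt(-30) = I*sqrt(30)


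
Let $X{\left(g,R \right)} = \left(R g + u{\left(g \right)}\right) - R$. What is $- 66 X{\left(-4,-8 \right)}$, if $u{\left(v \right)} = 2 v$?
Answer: $-2112$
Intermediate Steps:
$X{\left(g,R \right)} = - R + 2 g + R g$ ($X{\left(g,R \right)} = \left(R g + 2 g\right) - R = \left(2 g + R g\right) - R = - R + 2 g + R g$)
$- 66 X{\left(-4,-8 \right)} = - 66 \left(\left(-1\right) \left(-8\right) + 2 \left(-4\right) - -32\right) = - 66 \left(8 - 8 + 32\right) = \left(-66\right) 32 = -2112$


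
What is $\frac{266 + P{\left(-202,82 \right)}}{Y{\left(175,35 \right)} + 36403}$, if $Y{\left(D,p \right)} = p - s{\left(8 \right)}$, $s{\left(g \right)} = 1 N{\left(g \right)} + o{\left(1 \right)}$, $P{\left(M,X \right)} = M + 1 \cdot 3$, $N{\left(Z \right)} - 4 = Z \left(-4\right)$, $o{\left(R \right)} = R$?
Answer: $\frac{67}{36465} \approx 0.0018374$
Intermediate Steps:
$N{\left(Z \right)} = 4 - 4 Z$ ($N{\left(Z \right)} = 4 + Z \left(-4\right) = 4 - 4 Z$)
$P{\left(M,X \right)} = 3 + M$ ($P{\left(M,X \right)} = M + 3 = 3 + M$)
$s{\left(g \right)} = 5 - 4 g$ ($s{\left(g \right)} = 1 \left(4 - 4 g\right) + 1 = \left(4 - 4 g\right) + 1 = 5 - 4 g$)
$Y{\left(D,p \right)} = 27 + p$ ($Y{\left(D,p \right)} = p - \left(5 - 32\right) = p - -27 = p + 27 = 27 + p$)
$\frac{266 + P{\left(-202,82 \right)}}{Y{\left(175,35 \right)} + 36403} = \frac{266 + \left(3 - 202\right)}{\left(27 + 35\right) + 36403} = \frac{266 - 199}{62 + 36403} = \frac{67}{36465}$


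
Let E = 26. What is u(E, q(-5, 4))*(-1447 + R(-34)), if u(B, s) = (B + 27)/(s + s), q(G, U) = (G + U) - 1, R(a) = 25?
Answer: 37683/2 ≈ 18842.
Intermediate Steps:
q(G, U) = -1 + G + U
u(B, s) = (27 + B)/(2*s) (u(B, s) = (27 + B)/((2*s)) = (27 + B)*(1/(2*s)) = (27 + B)/(2*s))
u(E, q(-5, 4))*(-1447 + R(-34)) = ((27 + 26)/(2*(-1 - 5 + 4)))*(-1447 + 25) = ((½)*53/(-2))*(-1422) = ((½)*(-½)*53)*(-1422) = -53/4*(-1422) = 37683/2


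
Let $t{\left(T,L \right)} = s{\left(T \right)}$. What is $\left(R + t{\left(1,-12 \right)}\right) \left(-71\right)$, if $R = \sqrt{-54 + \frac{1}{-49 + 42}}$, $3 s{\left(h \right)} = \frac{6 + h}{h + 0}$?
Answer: $- \frac{497}{3} - \frac{71 i \sqrt{2653}}{7} \approx -165.67 - 522.43 i$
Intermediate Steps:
$s{\left(h \right)} = \frac{6 + h}{3 h}$ ($s{\left(h \right)} = \frac{\left(6 + h\right) \frac{1}{h + 0}}{3} = \frac{\left(6 + h\right) \frac{1}{h}}{3} = \frac{\frac{1}{h} \left(6 + h\right)}{3} = \frac{6 + h}{3 h}$)
$t{\left(T,L \right)} = \frac{6 + T}{3 T}$
$R = \frac{i \sqrt{2653}}{7}$ ($R = \sqrt{-54 + \frac{1}{-7}} = \sqrt{-54 - \frac{1}{7}} = \sqrt{- \frac{379}{7}} = \frac{i \sqrt{2653}}{7} \approx 7.3582 i$)
$\left(R + t{\left(1,-12 \right)}\right) \left(-71\right) = \left(\frac{i \sqrt{2653}}{7} + \frac{6 + 1}{3 \cdot 1}\right) \left(-71\right) = \left(\frac{i \sqrt{2653}}{7} + \frac{1}{3} \cdot 1 \cdot 7\right) \left(-71\right) = \left(\frac{i \sqrt{2653}}{7} + \frac{7}{3}\right) \left(-71\right) = \left(\frac{7}{3} + \frac{i \sqrt{2653}}{7}\right) \left(-71\right) = - \frac{497}{3} - \frac{71 i \sqrt{2653}}{7}$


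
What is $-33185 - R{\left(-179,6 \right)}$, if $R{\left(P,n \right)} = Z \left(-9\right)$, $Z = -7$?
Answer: $-33248$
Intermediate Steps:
$R{\left(P,n \right)} = 63$ ($R{\left(P,n \right)} = \left(-7\right) \left(-9\right) = 63$)
$-33185 - R{\left(-179,6 \right)} = -33185 - 63 = -33248$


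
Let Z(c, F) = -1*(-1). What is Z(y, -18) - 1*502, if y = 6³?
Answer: -501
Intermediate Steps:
y = 216
Z(c, F) = 1
Z(y, -18) - 1*502 = 1 - 1*502 = 1 - 502 = -501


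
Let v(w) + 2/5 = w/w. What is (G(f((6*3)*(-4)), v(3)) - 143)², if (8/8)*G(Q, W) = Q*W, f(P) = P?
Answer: 866761/25 ≈ 34670.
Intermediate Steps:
v(w) = ⅗ (v(w) = -⅖ + w/w = -⅖ + 1 = ⅗)
G(Q, W) = Q*W
(G(f((6*3)*(-4)), v(3)) - 143)² = (((6*3)*(-4))*(⅗) - 143)² = ((18*(-4))*(⅗) - 143)² = (-72*⅗ - 143)² = (-216/5 - 143)² = (-931/5)² = 866761/25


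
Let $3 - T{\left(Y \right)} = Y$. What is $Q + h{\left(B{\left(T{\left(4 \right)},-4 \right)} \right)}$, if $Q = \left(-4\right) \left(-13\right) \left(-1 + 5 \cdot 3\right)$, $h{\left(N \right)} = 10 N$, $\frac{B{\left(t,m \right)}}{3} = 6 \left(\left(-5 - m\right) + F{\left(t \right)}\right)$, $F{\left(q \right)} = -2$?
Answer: $188$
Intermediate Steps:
$T{\left(Y \right)} = 3 - Y$
$B{\left(t,m \right)} = -126 - 18 m$ ($B{\left(t,m \right)} = 3 \cdot 6 \left(\left(-5 - m\right) - 2\right) = 3 \cdot 6 \left(-7 - m\right) = 3 \left(-42 - 6 m\right) = -126 - 18 m$)
$Q = 728$ ($Q = 52 \left(-1 + 15\right) = 52 \cdot 14 = 728$)
$Q + h{\left(B{\left(T{\left(4 \right)},-4 \right)} \right)} = 728 + 10 \left(-126 - -72\right) = 728 + 10 \left(-126 + 72\right) = 728 + 10 \left(-54\right) = 728 - 540 = 188$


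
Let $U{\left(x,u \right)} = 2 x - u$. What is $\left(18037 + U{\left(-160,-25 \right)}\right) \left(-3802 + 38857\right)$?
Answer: $621945810$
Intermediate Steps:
$U{\left(x,u \right)} = - u + 2 x$
$\left(18037 + U{\left(-160,-25 \right)}\right) \left(-3802 + 38857\right) = \left(18037 + \left(\left(-1\right) \left(-25\right) + 2 \left(-160\right)\right)\right) \left(-3802 + 38857\right) = \left(18037 + \left(25 - 320\right)\right) 35055 = \left(18037 - 295\right) 35055 = 17742 \cdot 35055 = 621945810$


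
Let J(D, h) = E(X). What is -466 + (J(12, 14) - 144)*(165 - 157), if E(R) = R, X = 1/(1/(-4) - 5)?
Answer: -34010/21 ≈ -1619.5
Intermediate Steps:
X = -4/21 (X = 1/(1*(-¼) - 5) = 1/(-¼ - 5) = 1/(-21/4) = -4/21 ≈ -0.19048)
J(D, h) = -4/21
-466 + (J(12, 14) - 144)*(165 - 157) = -466 + (-4/21 - 144)*(165 - 157) = -466 - 3028/21*8 = -466 - 24224/21 = -34010/21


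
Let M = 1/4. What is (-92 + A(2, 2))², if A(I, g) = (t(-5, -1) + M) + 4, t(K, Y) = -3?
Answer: 131769/16 ≈ 8235.6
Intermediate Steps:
M = ¼ ≈ 0.25000
A(I, g) = 5/4 (A(I, g) = (-3 + ¼) + 4 = -11/4 + 4 = 5/4)
(-92 + A(2, 2))² = (-92 + 5/4)² = (-363/4)² = 131769/16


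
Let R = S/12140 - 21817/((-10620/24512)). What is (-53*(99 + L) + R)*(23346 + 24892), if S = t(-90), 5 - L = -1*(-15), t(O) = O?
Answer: 3547941041815001/1611585 ≈ 2.2015e+9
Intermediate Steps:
L = -10 (L = 5 - (-1)*(-15) = 5 - 1*15 = 5 - 15 = -10)
S = -90
R = 162305191369/3223170 (R = -90/12140 - 21817/((-10620/24512)) = -90*1/12140 - 21817/((-10620*1/24512)) = -9/1214 - 21817/(-2655/6128) = -9/1214 - 21817*(-6128/2655) = -9/1214 + 133694576/2655 = 162305191369/3223170 ≈ 50356.)
(-53*(99 + L) + R)*(23346 + 24892) = (-53*(99 - 10) + 162305191369/3223170)*(23346 + 24892) = (-53*89 + 162305191369/3223170)*48238 = (-4717 + 162305191369/3223170)*48238 = (147101498479/3223170)*48238 = 3547941041815001/1611585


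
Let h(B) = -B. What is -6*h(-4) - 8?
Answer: -32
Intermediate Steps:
-6*h(-4) - 8 = -(-6)*(-4) - 8 = -6*4 - 8 = -24 - 8 = -32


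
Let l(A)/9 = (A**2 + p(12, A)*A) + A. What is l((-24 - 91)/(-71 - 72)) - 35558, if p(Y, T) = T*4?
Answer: -726382412/20449 ≈ -35522.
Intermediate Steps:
p(Y, T) = 4*T
l(A) = 9*A + 45*A**2 (l(A) = 9*((A**2 + (4*A)*A) + A) = 9*((A**2 + 4*A**2) + A) = 9*(5*A**2 + A) = 9*(A + 5*A**2) = 9*A + 45*A**2)
l((-24 - 91)/(-71 - 72)) - 35558 = 9*((-24 - 91)/(-71 - 72))*(1 + 5*((-24 - 91)/(-71 - 72))) - 35558 = 9*(-115/(-143))*(1 + 5*(-115/(-143))) - 35558 = 9*(-115*(-1/143))*(1 + 5*(-115*(-1/143))) - 35558 = 9*(115/143)*(1 + 5*(115/143)) - 35558 = 9*(115/143)*(1 + 575/143) - 35558 = 9*(115/143)*(718/143) - 35558 = 743130/20449 - 35558 = -726382412/20449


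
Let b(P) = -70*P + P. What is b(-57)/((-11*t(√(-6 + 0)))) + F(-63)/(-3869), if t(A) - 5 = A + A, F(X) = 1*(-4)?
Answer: -76081729/2085391 + 7866*I*√6/539 ≈ -36.483 + 35.747*I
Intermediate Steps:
b(P) = -69*P
F(X) = -4
t(A) = 5 + 2*A (t(A) = 5 + (A + A) = 5 + 2*A)
b(-57)/((-11*t(√(-6 + 0)))) + F(-63)/(-3869) = (-69*(-57))/((-11*(5 + 2*√(-6 + 0)))) - 4/(-3869) = 3933/((-11*(5 + 2*√(-6)))) - 4*(-1/3869) = 3933/((-11*(5 + 2*(I*√6)))) + 4/3869 = 3933/((-11*(5 + 2*I*√6))) + 4/3869 = 3933/(-55 - 22*I*√6) + 4/3869 = 4/3869 + 3933/(-55 - 22*I*√6)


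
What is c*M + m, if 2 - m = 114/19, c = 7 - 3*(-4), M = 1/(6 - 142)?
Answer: -563/136 ≈ -4.1397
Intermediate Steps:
M = -1/136 (M = 1/(-136) = -1/136 ≈ -0.0073529)
c = 19 (c = 7 + 12 = 19)
m = -4 (m = 2 - 114/19 = 2 - 1*6 = 2 - 6 = -4)
c*M + m = 19*(-1/136) - 4 = -19/136 - 4 = -563/136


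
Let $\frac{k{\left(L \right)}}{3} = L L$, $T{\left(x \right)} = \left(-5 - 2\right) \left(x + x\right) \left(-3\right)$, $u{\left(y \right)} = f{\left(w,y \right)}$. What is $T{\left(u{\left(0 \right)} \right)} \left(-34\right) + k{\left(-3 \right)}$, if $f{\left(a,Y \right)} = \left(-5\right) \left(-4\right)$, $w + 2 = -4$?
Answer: $-28533$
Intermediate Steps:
$w = -6$ ($w = -2 - 4 = -6$)
$f{\left(a,Y \right)} = 20$
$u{\left(y \right)} = 20$
$T{\left(x \right)} = 42 x$ ($T{\left(x \right)} = - 7 \cdot 2 x \left(-3\right) = - 14 x \left(-3\right) = 42 x$)
$k{\left(L \right)} = 3 L^{2}$ ($k{\left(L \right)} = 3 L L = 3 L^{2}$)
$T{\left(u{\left(0 \right)} \right)} \left(-34\right) + k{\left(-3 \right)} = 42 \cdot 20 \left(-34\right) + 3 \left(-3\right)^{2} = 840 \left(-34\right) + 3 \cdot 9 = -28560 + 27 = -28533$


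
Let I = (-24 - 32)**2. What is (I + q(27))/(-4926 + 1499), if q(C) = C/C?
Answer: -3137/3427 ≈ -0.91538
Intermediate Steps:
I = 3136 (I = (-56)**2 = 3136)
q(C) = 1
(I + q(27))/(-4926 + 1499) = (3136 + 1)/(-4926 + 1499) = 3137/(-3427) = 3137*(-1/3427) = -3137/3427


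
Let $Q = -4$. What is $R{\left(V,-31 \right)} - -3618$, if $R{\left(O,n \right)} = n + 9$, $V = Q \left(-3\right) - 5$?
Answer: $3596$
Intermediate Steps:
$V = 7$ ($V = \left(-4\right) \left(-3\right) - 5 = 12 - 5 = 7$)
$R{\left(O,n \right)} = 9 + n$
$R{\left(V,-31 \right)} - -3618 = \left(9 - 31\right) - -3618 = -22 + 3618 = 3596$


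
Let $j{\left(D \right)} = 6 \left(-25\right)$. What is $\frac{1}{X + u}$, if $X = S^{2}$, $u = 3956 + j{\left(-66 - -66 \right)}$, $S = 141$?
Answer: $\frac{1}{23687} \approx 4.2217 \cdot 10^{-5}$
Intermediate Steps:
$j{\left(D \right)} = -150$
$u = 3806$ ($u = 3956 - 150 = 3806$)
$X = 19881$ ($X = 141^{2} = 19881$)
$\frac{1}{X + u} = \frac{1}{19881 + 3806} = \frac{1}{23687}$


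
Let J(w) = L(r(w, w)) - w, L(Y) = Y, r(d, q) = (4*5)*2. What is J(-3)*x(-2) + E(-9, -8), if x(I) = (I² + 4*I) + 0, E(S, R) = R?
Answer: -180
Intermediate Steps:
r(d, q) = 40 (r(d, q) = 20*2 = 40)
J(w) = 40 - w
x(I) = I² + 4*I
J(-3)*x(-2) + E(-9, -8) = (40 - 1*(-3))*(-2*(4 - 2)) - 8 = (40 + 3)*(-2*2) - 8 = 43*(-4) - 8 = -172 - 8 = -180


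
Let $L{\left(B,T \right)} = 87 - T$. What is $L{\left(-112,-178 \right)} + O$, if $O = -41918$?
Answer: $-41653$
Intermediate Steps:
$L{\left(-112,-178 \right)} + O = \left(87 - -178\right) - 41918 = \left(87 + 178\right) - 41918 = 265 - 41918 = -41653$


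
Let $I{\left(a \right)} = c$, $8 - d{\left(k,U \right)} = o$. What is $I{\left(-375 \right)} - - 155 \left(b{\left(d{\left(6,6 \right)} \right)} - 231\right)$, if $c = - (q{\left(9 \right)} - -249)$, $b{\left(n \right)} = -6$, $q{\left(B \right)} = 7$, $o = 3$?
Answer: $-36991$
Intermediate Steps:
$d{\left(k,U \right)} = 5$ ($d{\left(k,U \right)} = 8 - 3 = 5$)
$c = -256$ ($c = - (7 - -249) = - (7 + 249) = \left(-1\right) 256 = -256$)
$I{\left(a \right)} = -256$
$I{\left(-375 \right)} - - 155 \left(b{\left(d{\left(6,6 \right)} \right)} - 231\right) = -256 - - 155 \left(-6 - 231\right) = -256 - \left(-155\right) \left(-237\right) = -256 - 36735 = -36991$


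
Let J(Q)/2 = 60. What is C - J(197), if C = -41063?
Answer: -41183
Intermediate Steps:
J(Q) = 120 (J(Q) = 2*60 = 120)
C - J(197) = -41063 - 1*120 = -41063 - 120 = -41183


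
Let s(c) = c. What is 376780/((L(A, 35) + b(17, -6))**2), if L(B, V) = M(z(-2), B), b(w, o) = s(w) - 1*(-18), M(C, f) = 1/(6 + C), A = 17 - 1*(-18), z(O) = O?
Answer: 6028480/19881 ≈ 303.23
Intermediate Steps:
A = 35 (A = 17 + 18 = 35)
b(w, o) = 18 + w (b(w, o) = w - 1*(-18) = w + 18 = 18 + w)
L(B, V) = 1/4 (L(B, V) = 1/(6 - 2) = 1/4)
376780/((L(A, 35) + b(17, -6))**2) = 376780/((1/4 + (18 + 17))**2) = 376780/((1/4 + 35)**2) = 376780/((141/4)**2) = 376780/(19881/16) = 376780*(16/19881) = 6028480/19881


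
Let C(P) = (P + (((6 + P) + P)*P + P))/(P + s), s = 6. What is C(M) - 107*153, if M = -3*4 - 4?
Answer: -82047/5 ≈ -16409.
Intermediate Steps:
M = -16 (M = -12 - 4 = -16)
C(P) = (2*P + P*(6 + 2*P))/(6 + P) (C(P) = (P + (((6 + P) + P)*P + P))/(P + 6) = (P + ((6 + 2*P)*P + P))/(6 + P) = (P + (P*(6 + 2*P) + P))/(6 + P) = (P + (P + P*(6 + 2*P)))/(6 + P) = (2*P + P*(6 + 2*P))/(6 + P))
C(M) - 107*153 = 2*(-16)*(4 - 16)/(6 - 16) - 107*153 = 2*(-16)*(-12)/(-10) - 16371 = 2*(-16)*(-1/10)*(-12) - 16371 = -192/5 - 16371 = -82047/5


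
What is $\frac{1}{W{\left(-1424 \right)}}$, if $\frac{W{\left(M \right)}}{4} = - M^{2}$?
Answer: $- \frac{1}{8111104} \approx -1.2329 \cdot 10^{-7}$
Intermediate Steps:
$W{\left(M \right)} = - 4 M^{2}$ ($W{\left(M \right)} = 4 \left(- M^{2}\right) = - 4 M^{2}$)
$\frac{1}{W{\left(-1424 \right)}} = \frac{1}{\left(-4\right) \left(-1424\right)^{2}} = \frac{1}{\left(-4\right) 2027776} = \frac{1}{-8111104} = - \frac{1}{8111104}$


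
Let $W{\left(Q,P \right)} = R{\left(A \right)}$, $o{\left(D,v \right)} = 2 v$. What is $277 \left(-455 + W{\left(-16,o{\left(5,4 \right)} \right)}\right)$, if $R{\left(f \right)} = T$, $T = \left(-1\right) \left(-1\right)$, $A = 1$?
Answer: $-125758$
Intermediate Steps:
$T = 1$
$R{\left(f \right)} = 1$
$W{\left(Q,P \right)} = 1$
$277 \left(-455 + W{\left(-16,o{\left(5,4 \right)} \right)}\right) = 277 \left(-455 + 1\right) = 277 \left(-454\right) = -125758$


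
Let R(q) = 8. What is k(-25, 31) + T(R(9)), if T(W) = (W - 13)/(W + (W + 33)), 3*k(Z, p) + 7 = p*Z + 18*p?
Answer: -10991/147 ≈ -74.769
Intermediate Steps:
k(Z, p) = -7/3 + 6*p + Z*p/3 (k(Z, p) = -7/3 + (p*Z + 18*p)/3 = -7/3 + (Z*p + 18*p)/3 = -7/3 + (18*p + Z*p)/3 = -7/3 + (6*p + Z*p/3) = -7/3 + 6*p + Z*p/3)
T(W) = (-13 + W)/(33 + 2*W) (T(W) = (-13 + W)/(W + (33 + W)) = (-13 + W)/(33 + 2*W))
k(-25, 31) + T(R(9)) = (-7/3 + 6*31 + (⅓)*(-25)*31) + (-13 + 8)/(33 + 2*8) = (-7/3 + 186 - 775/3) - 5/(33 + 16) = -224/3 - 5/49 = -10991/147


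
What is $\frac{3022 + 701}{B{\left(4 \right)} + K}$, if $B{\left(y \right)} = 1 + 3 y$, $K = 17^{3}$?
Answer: $\frac{1241}{1642} \approx 0.75579$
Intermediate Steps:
$K = 4913$
$\frac{3022 + 701}{B{\left(4 \right)} + K} = \frac{3022 + 701}{\left(1 + 3 \cdot 4\right) + 4913} = \frac{3723}{\left(1 + 12\right) + 4913} = \frac{3723}{13 + 4913} = \frac{3723}{4926} = 3723 \cdot \frac{1}{4926} = \frac{1241}{1642}$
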